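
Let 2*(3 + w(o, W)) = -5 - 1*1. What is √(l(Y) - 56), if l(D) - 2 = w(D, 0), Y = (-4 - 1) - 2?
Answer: 2*I*√15 ≈ 7.746*I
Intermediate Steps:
Y = -7 (Y = -5 - 2 = -7)
w(o, W) = -6 (w(o, W) = -3 + (-5 - 1*1)/2 = -3 + (-5 - 1)/2 = -3 + (½)*(-6) = -3 - 3 = -6)
l(D) = -4 (l(D) = 2 - 6 = -4)
√(l(Y) - 56) = √(-4 - 56) = √(-60) = 2*I*√15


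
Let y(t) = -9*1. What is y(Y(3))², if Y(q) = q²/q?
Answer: 81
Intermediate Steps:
Y(q) = q
y(t) = -9
y(Y(3))² = (-9)² = 81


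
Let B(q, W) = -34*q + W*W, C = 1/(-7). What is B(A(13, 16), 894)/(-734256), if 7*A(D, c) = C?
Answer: -19581299/17989272 ≈ -1.0885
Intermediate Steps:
C = -⅐ ≈ -0.14286
A(D, c) = -1/49 (A(D, c) = (⅐)*(-⅐) = -1/49)
B(q, W) = W² - 34*q (B(q, W) = -34*q + W² = W² - 34*q)
B(A(13, 16), 894)/(-734256) = (894² - 34*(-1/49))/(-734256) = (799236 + 34/49)*(-1/734256) = (39162598/49)*(-1/734256) = -19581299/17989272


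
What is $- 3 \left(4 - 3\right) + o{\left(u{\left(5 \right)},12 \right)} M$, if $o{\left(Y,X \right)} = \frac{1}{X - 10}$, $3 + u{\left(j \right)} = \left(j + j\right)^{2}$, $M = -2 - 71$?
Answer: $- \frac{79}{2} \approx -39.5$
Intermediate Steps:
$M = -73$ ($M = -2 - 71 = -73$)
$u{\left(j \right)} = -3 + 4 j^{2}$ ($u{\left(j \right)} = -3 + \left(j + j\right)^{2} = -3 + \left(2 j\right)^{2} = -3 + 4 j^{2}$)
$o{\left(Y,X \right)} = \frac{1}{-10 + X}$
$- 3 \left(4 - 3\right) + o{\left(u{\left(5 \right)},12 \right)} M = - 3 \left(4 - 3\right) + \frac{1}{-10 + 12} \left(-73\right) = \left(-3\right) 1 + \frac{1}{2} \left(-73\right) = -3 + \frac{1}{2} \left(-73\right) = -3 - \frac{73}{2} = - \frac{79}{2}$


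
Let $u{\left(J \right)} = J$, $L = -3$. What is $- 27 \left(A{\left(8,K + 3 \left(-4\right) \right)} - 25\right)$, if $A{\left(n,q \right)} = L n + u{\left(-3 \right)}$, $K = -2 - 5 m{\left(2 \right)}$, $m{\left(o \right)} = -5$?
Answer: $1404$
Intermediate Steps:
$K = 23$ ($K = -2 - -25 = -2 + 25 = 23$)
$A{\left(n,q \right)} = -3 - 3 n$ ($A{\left(n,q \right)} = - 3 n - 3 = -3 - 3 n$)
$- 27 \left(A{\left(8,K + 3 \left(-4\right) \right)} - 25\right) = - 27 \left(\left(-3 - 24\right) - 25\right) = - 27 \left(-27 - 25\right) = \left(-27\right) \left(-52\right) = 1404$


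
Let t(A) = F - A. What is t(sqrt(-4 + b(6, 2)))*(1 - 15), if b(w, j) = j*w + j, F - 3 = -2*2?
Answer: 14 + 14*sqrt(10) ≈ 58.272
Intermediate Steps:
F = -1 (F = 3 - 2*2 = 3 - 4 = -1)
b(w, j) = j + j*w
t(A) = -1 - A
t(sqrt(-4 + b(6, 2)))*(1 - 15) = (-1 - sqrt(-4 + 2*(1 + 6)))*(1 - 15) = (-1 - sqrt(-4 + 2*7))*(-14) = (-1 - sqrt(-4 + 14))*(-14) = (-1 - sqrt(10))*(-14) = 14 + 14*sqrt(10)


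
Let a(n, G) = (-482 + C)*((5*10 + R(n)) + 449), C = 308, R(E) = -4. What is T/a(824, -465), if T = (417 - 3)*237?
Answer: -1817/1595 ≈ -1.1392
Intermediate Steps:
T = 98118 (T = 414*237 = 98118)
a(n, G) = -86130 (a(n, G) = (-482 + 308)*((5*10 - 4) + 449) = -174*((50 - 4) + 449) = -174*(46 + 449) = -174*495 = -86130)
T/a(824, -465) = 98118/(-86130) = 98118*(-1/86130) = -1817/1595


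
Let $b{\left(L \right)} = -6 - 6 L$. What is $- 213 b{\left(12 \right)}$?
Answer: $16614$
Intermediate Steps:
$b{\left(L \right)} = -6 - 6 L$
$- 213 b{\left(12 \right)} = - 213 \left(-6 - 72\right) = \left(-213\right) \left(-78\right) = 16614$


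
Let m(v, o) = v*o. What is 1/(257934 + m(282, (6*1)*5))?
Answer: 1/266394 ≈ 3.7538e-6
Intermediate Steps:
m(v, o) = o*v
1/(257934 + m(282, (6*1)*5)) = 1/(257934 + ((6*1)*5)*282) = 1/(257934 + (6*5)*282) = 1/(257934 + 30*282) = 1/(257934 + 8460) = 1/266394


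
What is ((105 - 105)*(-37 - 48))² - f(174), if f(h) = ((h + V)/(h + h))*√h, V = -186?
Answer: √174/29 ≈ 0.45486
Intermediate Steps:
f(h) = (-186 + h)/(2*√h) (f(h) = ((h - 186)/(h + h))*√h = ((-186 + h)/((2*h)))*√h = ((-186 + h)*(1/(2*h)))*√h = ((-186 + h)/(2*h))*√h = (-186 + h)/(2*√h))
((105 - 105)*(-37 - 48))² - f(174) = ((105 - 105)*(-37 - 48))² - (-186 + 174)/(2*√174) = (0*(-85))² - √174/174*(-12)/2 = 0² - (-1)*√174/29 = 0 + √174/29 = √174/29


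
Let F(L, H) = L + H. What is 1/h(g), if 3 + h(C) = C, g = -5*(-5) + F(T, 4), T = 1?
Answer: 1/27 ≈ 0.037037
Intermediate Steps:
F(L, H) = H + L
g = 30 (g = -5*(-5) + (4 + 1) = 25 + 5 = 30)
h(C) = -3 + C
1/h(g) = 1/(-3 + 30) = 1/27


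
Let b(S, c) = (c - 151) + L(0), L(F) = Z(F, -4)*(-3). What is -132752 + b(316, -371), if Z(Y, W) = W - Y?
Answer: -133262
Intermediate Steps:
L(F) = 12 + 3*F (L(F) = (-4 - F)*(-3) = 12 + 3*F)
b(S, c) = -139 + c (b(S, c) = (c - 151) + (12 + 3*0) = (-151 + c) + (12 + 0) = (-151 + c) + 12 = -139 + c)
-132752 + b(316, -371) = -132752 + (-139 - 371) = -132752 - 510 = -133262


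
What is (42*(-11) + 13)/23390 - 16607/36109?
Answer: -404650671/844589510 ≈ -0.47911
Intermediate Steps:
(42*(-11) + 13)/23390 - 16607/36109 = (-462 + 13)*(1/23390) - 16607*1/36109 = -449*1/23390 - 16607/36109 = -449/23390 - 16607/36109 = -404650671/844589510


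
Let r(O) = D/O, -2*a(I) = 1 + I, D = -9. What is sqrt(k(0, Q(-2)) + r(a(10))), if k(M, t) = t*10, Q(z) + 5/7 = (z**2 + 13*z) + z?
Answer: 2*I*sqrt(363902)/77 ≈ 15.669*I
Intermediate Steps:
Q(z) = -5/7 + z**2 + 14*z (Q(z) = -5/7 + ((z**2 + 13*z) + z) = -5/7 + (z**2 + 14*z) = -5/7 + z**2 + 14*z)
k(M, t) = 10*t
a(I) = -1/2 - I/2 (a(I) = -(1 + I)/2 = -1/2 - I/2)
r(O) = -9/O
sqrt(k(0, Q(-2)) + r(a(10))) = sqrt(10*(-5/7 + (-2)**2 + 14*(-2)) - 9/(-1/2 - 1/2*10)) = sqrt(10*(-5/7 + 4 - 28) - 9/(-1/2 - 5)) = sqrt(10*(-173/7) - 9/(-11/2)) = sqrt(-1730/7 - 9*(-2/11)) = sqrt(-1730/7 + 18/11) = sqrt(-18904/77) = 2*I*sqrt(363902)/77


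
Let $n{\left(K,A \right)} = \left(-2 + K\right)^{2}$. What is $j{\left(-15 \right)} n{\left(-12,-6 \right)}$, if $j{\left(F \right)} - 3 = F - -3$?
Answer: $-1764$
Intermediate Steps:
$j{\left(F \right)} = 6 + F$ ($j{\left(F \right)} = 3 + \left(F - -3\right) = 3 + \left(F + 3\right) = 3 + \left(3 + F\right) = 6 + F$)
$j{\left(-15 \right)} n{\left(-12,-6 \right)} = \left(6 - 15\right) \left(-2 - 12\right)^{2} = - 9 \left(-14\right)^{2} = \left(-9\right) 196 = -1764$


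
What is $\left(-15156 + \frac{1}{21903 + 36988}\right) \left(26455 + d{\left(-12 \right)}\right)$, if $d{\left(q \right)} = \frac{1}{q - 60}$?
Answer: $- \frac{1700096445444205}{4240152} \approx -4.0095 \cdot 10^{8}$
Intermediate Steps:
$d{\left(q \right)} = \frac{1}{-60 + q}$
$\left(-15156 + \frac{1}{21903 + 36988}\right) \left(26455 + d{\left(-12 \right)}\right) = \left(-15156 + \frac{1}{21903 + 36988}\right) \left(26455 + \frac{1}{-60 - 12}\right) = \left(-15156 + \frac{1}{58891}\right) \left(26455 + \frac{1}{-72}\right) = \left(-15156 + \frac{1}{58891}\right) \left(26455 - \frac{1}{72}\right) = \left(- \frac{892551995}{58891}\right) \frac{1904759}{72} = - \frac{1700096445444205}{4240152}$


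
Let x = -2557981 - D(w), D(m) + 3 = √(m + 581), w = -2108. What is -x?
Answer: 2557978 + I*√1527 ≈ 2.558e+6 + 39.077*I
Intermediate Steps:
D(m) = -3 + √(581 + m) (D(m) = -3 + √(m + 581) = -3 + √(581 + m))
x = -2557978 - I*√1527 (x = -2557981 - (-3 + √(581 - 2108)) = -2557981 - (-3 + √(-1527)) = -2557981 - (-3 + I*√1527) = -2557981 + (3 - I*√1527) = -2557978 - I*√1527 ≈ -2.558e+6 - 39.077*I)
-x = -(-2557978 - I*√1527) = 2557978 + I*√1527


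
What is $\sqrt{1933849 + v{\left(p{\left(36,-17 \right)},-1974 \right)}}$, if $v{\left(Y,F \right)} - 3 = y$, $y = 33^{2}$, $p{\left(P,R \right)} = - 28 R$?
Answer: $\sqrt{1934941} \approx 1391.0$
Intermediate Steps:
$y = 1089$
$v{\left(Y,F \right)} = 1092$ ($v{\left(Y,F \right)} = 3 + 1089 = 1092$)
$\sqrt{1933849 + v{\left(p{\left(36,-17 \right)},-1974 \right)}} = \sqrt{1933849 + 1092} = \sqrt{1934941}$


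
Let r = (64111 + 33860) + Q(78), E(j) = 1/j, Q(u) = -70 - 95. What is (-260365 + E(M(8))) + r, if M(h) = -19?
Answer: -3088622/19 ≈ -1.6256e+5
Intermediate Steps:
Q(u) = -165
r = 97806 (r = (64111 + 33860) - 165 = 97971 - 165 = 97806)
(-260365 + E(M(8))) + r = (-260365 + 1/(-19)) + 97806 = (-260365 - 1/19) + 97806 = -4946936/19 + 97806 = -3088622/19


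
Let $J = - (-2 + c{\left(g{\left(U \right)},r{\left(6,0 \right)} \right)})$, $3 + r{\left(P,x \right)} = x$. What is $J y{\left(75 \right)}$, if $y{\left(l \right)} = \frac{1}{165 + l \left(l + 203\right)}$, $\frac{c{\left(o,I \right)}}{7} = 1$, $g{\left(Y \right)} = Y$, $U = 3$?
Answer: $- \frac{1}{4203} \approx -0.00023793$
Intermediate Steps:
$r{\left(P,x \right)} = -3 + x$
$c{\left(o,I \right)} = 7$ ($c{\left(o,I \right)} = 7 \cdot 1 = 7$)
$y{\left(l \right)} = \frac{1}{165 + l \left(203 + l\right)}$
$J = -5$ ($J = - (-2 + 7) = \left(-1\right) 5 = -5$)
$J y{\left(75 \right)} = - \frac{5}{165 + 75^{2} + 203 \cdot 75} = - \frac{5}{165 + 5625 + 15225} = - \frac{5}{21015} = \left(-5\right) \frac{1}{21015} = - \frac{1}{4203}$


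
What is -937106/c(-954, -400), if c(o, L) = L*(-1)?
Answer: -468553/200 ≈ -2342.8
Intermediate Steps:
c(o, L) = -L
-937106/c(-954, -400) = -937106/((-1*(-400))) = -937106/400 = -937106*1/400 = -468553/200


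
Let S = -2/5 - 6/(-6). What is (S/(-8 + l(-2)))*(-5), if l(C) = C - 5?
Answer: ⅕ ≈ 0.20000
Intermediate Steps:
l(C) = -5 + C
S = ⅗ (S = -2*⅕ - 6*(-⅙) = -⅖ + 1 = ⅗ ≈ 0.60000)
(S/(-8 + l(-2)))*(-5) = ((⅗)/(-8 + (-5 - 2)))*(-5) = ((⅗)/(-8 - 7))*(-5) = ((⅗)/(-15))*(-5) = -1/15*⅗*(-5) = -1/25*(-5) = ⅕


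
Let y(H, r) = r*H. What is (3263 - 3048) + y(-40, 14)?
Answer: -345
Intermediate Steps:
y(H, r) = H*r
(3263 - 3048) + y(-40, 14) = (3263 - 3048) - 40*14 = 215 - 560 = -345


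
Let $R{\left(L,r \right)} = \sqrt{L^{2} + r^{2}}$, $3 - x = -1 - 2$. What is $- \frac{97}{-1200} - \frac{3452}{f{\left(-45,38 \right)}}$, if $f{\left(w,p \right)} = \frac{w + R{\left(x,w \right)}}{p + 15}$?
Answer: $- \frac{274433903}{1200} - \frac{45739 \sqrt{229}}{3} \approx -4.5941 \cdot 10^{5}$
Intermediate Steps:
$x = 6$ ($x = 3 - \left(-1 - 2\right) = 3 - -3 = 3 + 3 = 6$)
$f{\left(w,p \right)} = \frac{w + \sqrt{36 + w^{2}}}{15 + p}$ ($f{\left(w,p \right)} = \frac{w + \sqrt{6^{2} + w^{2}}}{p + 15} = \frac{w + \sqrt{36 + w^{2}}}{15 + p}$)
$- \frac{97}{-1200} - \frac{3452}{f{\left(-45,38 \right)}} = - \frac{97}{-1200} - \frac{3452}{\frac{1}{15 + 38} \left(-45 + \sqrt{36 + \left(-45\right)^{2}}\right)} = \left(-97\right) \left(- \frac{1}{1200}\right) - \frac{3452}{\frac{1}{53} \left(-45 + \sqrt{36 + 2025}\right)} = \frac{97}{1200} - \frac{3452}{\frac{1}{53} \left(-45 + \sqrt{2061}\right)} = \frac{97}{1200} - \frac{3452}{\frac{1}{53} \left(-45 + 3 \sqrt{229}\right)} = \frac{97}{1200} - \frac{3452}{- \frac{45}{53} + \frac{3 \sqrt{229}}{53}}$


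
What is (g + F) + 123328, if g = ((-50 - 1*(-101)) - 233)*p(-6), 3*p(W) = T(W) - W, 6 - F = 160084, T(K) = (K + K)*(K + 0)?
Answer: -41482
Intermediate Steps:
T(K) = 2*K**2 (T(K) = (2*K)*K = 2*K**2)
F = -160078 (F = 6 - 1*160084 = 6 - 160084 = -160078)
p(W) = -W/3 + 2*W**2/3 (p(W) = (2*W**2 - W)/3 = (-W + 2*W**2)/3 = -W/3 + 2*W**2/3)
g = -4732 (g = ((-50 - 1*(-101)) - 233)*((1/3)*(-6)*(-1 + 2*(-6))) = ((-50 + 101) - 233)*((1/3)*(-6)*(-1 - 12)) = (51 - 233)*((1/3)*(-6)*(-13)) = -182*26 = -4732)
(g + F) + 123328 = (-4732 - 160078) + 123328 = -164810 + 123328 = -41482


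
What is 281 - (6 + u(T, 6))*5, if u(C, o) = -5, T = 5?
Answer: 276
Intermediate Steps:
281 - (6 + u(T, 6))*5 = 281 - (6 - 5)*5 = 281 - 5 = 276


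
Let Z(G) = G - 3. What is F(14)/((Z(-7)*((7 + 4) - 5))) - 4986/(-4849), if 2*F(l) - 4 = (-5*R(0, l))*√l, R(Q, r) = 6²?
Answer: 144731/145470 + 3*√14/2 ≈ 6.6074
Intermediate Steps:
R(Q, r) = 36
Z(G) = -3 + G
F(l) = 2 - 90*√l (F(l) = 2 + ((-5*36)*√l)/2 = 2 + (-180*√l)/2 = 2 - 90*√l)
F(14)/((Z(-7)*((7 + 4) - 5))) - 4986/(-4849) = (2 - 90*√14)/(((-3 - 7)*((7 + 4) - 5))) - 4986/(-4849) = (2 - 90*√14)/((-10*(11 - 5))) - 4986*(-1/4849) = (2 - 90*√14)/((-10*6)) + 4986/4849 = (2 - 90*√14)/(-60) + 4986/4849 = (2 - 90*√14)*(-1/60) + 4986/4849 = (-1/30 + 3*√14/2) + 4986/4849 = 144731/145470 + 3*√14/2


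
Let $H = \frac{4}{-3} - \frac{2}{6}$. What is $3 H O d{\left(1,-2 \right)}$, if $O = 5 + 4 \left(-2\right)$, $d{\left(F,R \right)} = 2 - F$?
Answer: $15$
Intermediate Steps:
$H = - \frac{5}{3}$ ($H = 4 \left(- \frac{1}{3}\right) - \frac{1}{3} = - \frac{4}{3} - \frac{1}{3} = - \frac{5}{3} \approx -1.6667$)
$O = -3$ ($O = 5 - 8 = -3$)
$3 H O d{\left(1,-2 \right)} = 3 \left(- \frac{5}{3}\right) \left(-3\right) \left(2 - 1\right) = \left(-5\right) \left(-3\right) \left(2 - 1\right) = 15 \cdot 1 = 15$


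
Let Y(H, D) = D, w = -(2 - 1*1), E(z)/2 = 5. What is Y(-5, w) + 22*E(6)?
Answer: 219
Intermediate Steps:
E(z) = 10 (E(z) = 2*5 = 10)
w = -1 (w = -(2 - 1) = -1*1 = -1)
Y(-5, w) + 22*E(6) = -1 + 22*10 = -1 + 220 = 219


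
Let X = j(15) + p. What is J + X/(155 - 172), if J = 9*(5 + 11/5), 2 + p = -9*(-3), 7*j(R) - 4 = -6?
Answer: 37691/595 ≈ 63.346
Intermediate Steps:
j(R) = -2/7 (j(R) = 4/7 + (⅐)*(-6) = 4/7 - 6/7 = -2/7)
p = 25 (p = -2 - 9*(-3) = -2 + 27 = 25)
J = 324/5 (J = 9*(5 + 11*(⅕)) = 9*(5 + 11/5) = 9*(36/5) = 324/5 ≈ 64.800)
X = 173/7 (X = -2/7 + 25 = 173/7 ≈ 24.714)
J + X/(155 - 172) = 324/5 + (173/7)/(155 - 172) = 324/5 + (173/7)/(-17) = 324/5 - 1/17*173/7 = 324/5 - 173/119 = 37691/595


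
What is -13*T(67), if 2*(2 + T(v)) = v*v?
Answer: -58305/2 ≈ -29153.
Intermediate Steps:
T(v) = -2 + v**2/2 (T(v) = -2 + (v*v)/2 = -2 + v**2/2)
-13*T(67) = -13*(-2 + (1/2)*67**2) = -13*(-2 + (1/2)*4489) = -13*(-2 + 4489/2) = -13*4485/2 = -58305/2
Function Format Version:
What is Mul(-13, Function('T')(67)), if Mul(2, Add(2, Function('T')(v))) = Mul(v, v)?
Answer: Rational(-58305, 2) ≈ -29153.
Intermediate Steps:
Function('T')(v) = Add(-2, Mul(Rational(1, 2), Pow(v, 2))) (Function('T')(v) = Add(-2, Mul(Rational(1, 2), Mul(v, v))) = Add(-2, Mul(Rational(1, 2), Pow(v, 2))))
Mul(-13, Function('T')(67)) = Mul(-13, Add(-2, Mul(Rational(1, 2), Pow(67, 2)))) = Mul(-13, Add(-2, Mul(Rational(1, 2), 4489))) = Mul(-13, Add(-2, Rational(4489, 2))) = Mul(-13, Rational(4485, 2)) = Rational(-58305, 2)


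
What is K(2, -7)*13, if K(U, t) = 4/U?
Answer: 26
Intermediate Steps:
K(2, -7)*13 = (4/2)*13 = (4*(1/2))*13 = 2*13 = 26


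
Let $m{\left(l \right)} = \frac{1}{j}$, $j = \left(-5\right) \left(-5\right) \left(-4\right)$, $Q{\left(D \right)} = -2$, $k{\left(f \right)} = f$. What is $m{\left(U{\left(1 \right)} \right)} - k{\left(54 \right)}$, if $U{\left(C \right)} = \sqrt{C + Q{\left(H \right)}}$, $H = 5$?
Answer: $- \frac{5401}{100} \approx -54.01$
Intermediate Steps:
$j = -100$ ($j = 25 \left(-4\right) = -100$)
$U{\left(C \right)} = \sqrt{-2 + C}$ ($U{\left(C \right)} = \sqrt{C - 2} = \sqrt{-2 + C}$)
$m{\left(l \right)} = - \frac{1}{100}$ ($m{\left(l \right)} = \frac{1}{-100} = - \frac{1}{100}$)
$m{\left(U{\left(1 \right)} \right)} - k{\left(54 \right)} = - \frac{1}{100} - 54 = - \frac{5401}{100}$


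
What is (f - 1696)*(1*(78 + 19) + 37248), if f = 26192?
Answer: 914803120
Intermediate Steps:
(f - 1696)*(1*(78 + 19) + 37248) = (26192 - 1696)*(1*(78 + 19) + 37248) = 24496*(1*97 + 37248) = 24496*(97 + 37248) = 24496*37345 = 914803120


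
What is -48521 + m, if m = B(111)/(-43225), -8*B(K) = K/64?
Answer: -1073827955089/22131200 ≈ -48521.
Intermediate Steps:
B(K) = -K/512 (B(K) = -K/(8*64) = -K/512)
m = 111/22131200 (m = -1/512*111/(-43225) = -111/512*(-1/43225) = 111/22131200 ≈ 5.0155e-6)
-48521 + m = -48521 + 111/22131200 = -1073827955089/22131200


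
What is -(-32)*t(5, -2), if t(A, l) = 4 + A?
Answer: 288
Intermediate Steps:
-(-32)*t(5, -2) = -(-32)*(4 + 5) = -(-32)*9 = -1*(-288) = 288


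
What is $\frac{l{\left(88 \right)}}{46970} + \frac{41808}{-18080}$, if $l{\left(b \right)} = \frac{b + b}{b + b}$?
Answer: $- \frac{6136574}{2653805} \approx -2.3124$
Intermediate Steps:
$l{\left(b \right)} = 1$ ($l{\left(b \right)} = \frac{2 b}{2 b} = \frac{1}{2 b} 2 b = 1$)
$\frac{l{\left(88 \right)}}{46970} + \frac{41808}{-18080} = 1 \cdot \frac{1}{46970} + \frac{41808}{-18080} = 1 \cdot \frac{1}{46970} + 41808 \left(- \frac{1}{18080}\right) = \frac{1}{46970} - \frac{2613}{1130} = - \frac{6136574}{2653805}$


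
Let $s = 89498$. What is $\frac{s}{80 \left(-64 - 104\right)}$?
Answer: $- \frac{44749}{6720} \approx -6.6591$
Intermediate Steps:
$\frac{s}{80 \left(-64 - 104\right)} = \frac{89498}{80 \left(-64 - 104\right)} = \frac{89498}{80 \left(-168\right)} = \frac{89498}{-13440} = 89498 \left(- \frac{1}{13440}\right) = - \frac{44749}{6720}$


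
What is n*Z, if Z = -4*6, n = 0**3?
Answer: 0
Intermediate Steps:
n = 0
Z = -24
n*Z = 0*(-24) = 0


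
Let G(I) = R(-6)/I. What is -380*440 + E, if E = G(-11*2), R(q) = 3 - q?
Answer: -3678409/22 ≈ -1.6720e+5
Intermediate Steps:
G(I) = 9/I (G(I) = (3 - 1*(-6))/I = (3 + 6)/I = 9/I)
E = -9/22 (E = 9/((-11*2)) = 9/(-22) = 9*(-1/22) = -9/22 ≈ -0.40909)
-380*440 + E = -380*440 - 9/22 = -167200 - 9/22 = -3678409/22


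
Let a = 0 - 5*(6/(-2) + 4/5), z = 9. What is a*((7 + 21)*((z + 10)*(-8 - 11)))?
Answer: -111188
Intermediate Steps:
a = 11 (a = 0 - 5*(6*(-1/2) + 4*(1/5)) = 0 - 5*(-3 + 4/5) = 0 - 5*(-11/5) = 0 + 11 = 11)
a*((7 + 21)*((z + 10)*(-8 - 11))) = 11*((7 + 21)*((9 + 10)*(-8 - 11))) = 11*(28*(19*(-19))) = 11*(28*(-361)) = 11*(-10108) = -111188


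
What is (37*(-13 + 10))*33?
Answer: -3663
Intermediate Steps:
(37*(-13 + 10))*33 = (37*(-3))*33 = -111*33 = -3663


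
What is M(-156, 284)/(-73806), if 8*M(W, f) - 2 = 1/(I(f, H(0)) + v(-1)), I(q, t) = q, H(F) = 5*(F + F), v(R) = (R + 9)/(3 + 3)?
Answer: -1715/505423488 ≈ -3.3932e-6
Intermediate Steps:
v(R) = 3/2 + R/6 (v(R) = (9 + R)/6 = (9 + R)*(⅙) = 3/2 + R/6)
H(F) = 10*F (H(F) = 5*(2*F) = 10*F)
M(W, f) = ¼ + 1/(8*(4/3 + f)) (M(W, f) = ¼ + 1/(8*(f + (3/2 + (⅙)*(-1)))) = ¼ + 1/(8*(f + (3/2 - ⅙))) = ¼ + 1/(8*(f + 4/3)) = ¼ + 1/(8*(4/3 + f)))
M(-156, 284)/(-73806) = ((11 + 6*284)/(8*(4 + 3*284)))/(-73806) = ((11 + 1704)/(8*(4 + 852)))*(-1/73806) = ((⅛)*1715/856)*(-1/73806) = ((⅛)*(1/856)*1715)*(-1/73806) = (1715/6848)*(-1/73806) = -1715/505423488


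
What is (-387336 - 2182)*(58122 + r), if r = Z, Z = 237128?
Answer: -115005189500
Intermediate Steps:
r = 237128
(-387336 - 2182)*(58122 + r) = (-387336 - 2182)*(58122 + 237128) = -389518*295250 = -115005189500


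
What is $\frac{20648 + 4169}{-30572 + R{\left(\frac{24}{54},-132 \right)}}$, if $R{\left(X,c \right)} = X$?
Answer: $- \frac{223353}{275144} \approx -0.81177$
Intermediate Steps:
$\frac{20648 + 4169}{-30572 + R{\left(\frac{24}{54},-132 \right)}} = \frac{20648 + 4169}{-30572 + \frac{24}{54}} = \frac{24817}{-30572 + 24 \cdot \frac{1}{54}} = \frac{24817}{-30572 + \frac{4}{9}} = \frac{24817}{- \frac{275144}{9}} = 24817 \left(- \frac{9}{275144}\right) = - \frac{223353}{275144}$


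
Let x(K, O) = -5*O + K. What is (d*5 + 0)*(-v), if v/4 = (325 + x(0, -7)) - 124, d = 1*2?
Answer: -9440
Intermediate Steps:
x(K, O) = K - 5*O
d = 2
v = 944 (v = 4*((325 + (0 - 5*(-7))) - 124) = 4*((325 + (0 + 35)) - 124) = 4*((325 + 35) - 124) = 4*(360 - 124) = 4*236 = 944)
(d*5 + 0)*(-v) = (2*5 + 0)*(-1*944) = (10 + 0)*(-944) = 10*(-944) = -9440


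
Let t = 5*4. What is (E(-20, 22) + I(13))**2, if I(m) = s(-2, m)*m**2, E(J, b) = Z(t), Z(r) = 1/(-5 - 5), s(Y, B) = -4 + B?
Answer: 231313681/100 ≈ 2.3131e+6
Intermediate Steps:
t = 20
Z(r) = -1/10 (Z(r) = 1/(-10) = -1/10)
E(J, b) = -1/10
I(m) = m**2*(-4 + m) (I(m) = (-4 + m)*m**2 = m**2*(-4 + m))
(E(-20, 22) + I(13))**2 = (-1/10 + 13**2*(-4 + 13))**2 = (-1/10 + 169*9)**2 = (-1/10 + 1521)**2 = (15209/10)**2 = 231313681/100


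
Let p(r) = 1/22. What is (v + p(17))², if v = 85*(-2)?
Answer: 13980121/484 ≈ 28885.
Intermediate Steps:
p(r) = 1/22
v = -170
(v + p(17))² = (-170 + 1/22)² = (-3739/22)² = 13980121/484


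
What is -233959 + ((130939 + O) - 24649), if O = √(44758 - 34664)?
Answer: -127669 + 7*√206 ≈ -1.2757e+5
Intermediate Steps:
O = 7*√206 (O = √10094 = 7*√206 ≈ 100.47)
-233959 + ((130939 + O) - 24649) = -233959 + ((130939 + 7*√206) - 24649) = -233959 + (106290 + 7*√206) = -127669 + 7*√206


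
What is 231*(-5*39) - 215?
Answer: -45260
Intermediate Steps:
231*(-5*39) - 215 = 231*(-195) - 215 = -45045 - 215 = -45260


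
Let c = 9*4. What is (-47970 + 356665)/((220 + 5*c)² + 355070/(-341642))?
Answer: 10546317719/5466236493 ≈ 1.9294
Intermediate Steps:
c = 36
(-47970 + 356665)/((220 + 5*c)² + 355070/(-341642)) = (-47970 + 356665)/((220 + 5*36)² + 355070/(-341642)) = 308695/((220 + 180)² + 355070*(-1/341642)) = 308695/(400² - 177535/170821) = 308695/(160000 - 177535/170821) = 308695/(27331182465/170821) = 308695*(170821/27331182465) = 10546317719/5466236493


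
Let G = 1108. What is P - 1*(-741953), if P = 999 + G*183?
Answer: 945716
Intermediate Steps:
P = 203763 (P = 999 + 1108*183 = 999 + 202764 = 203763)
P - 1*(-741953) = 203763 - 1*(-741953) = 203763 + 741953 = 945716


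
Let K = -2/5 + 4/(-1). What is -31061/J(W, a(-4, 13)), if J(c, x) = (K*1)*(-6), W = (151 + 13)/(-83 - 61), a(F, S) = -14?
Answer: -155305/132 ≈ -1176.6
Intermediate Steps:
K = -22/5 (K = -2*1/5 + 4*(-1) = -2/5 - 4 = -22/5 ≈ -4.4000)
W = -41/36 (W = 164/(-144) = 164*(-1/144) = -41/36 ≈ -1.1389)
J(c, x) = 132/5 (J(c, x) = -22/5*1*(-6) = -22/5*(-6) = 132/5)
-31061/J(W, a(-4, 13)) = -31061/132/5 = -31061*5/132 = -155305/132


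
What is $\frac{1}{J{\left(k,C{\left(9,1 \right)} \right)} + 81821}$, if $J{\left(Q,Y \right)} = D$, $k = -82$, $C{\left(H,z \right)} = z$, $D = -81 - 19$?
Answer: $\frac{1}{81721} \approx 1.2237 \cdot 10^{-5}$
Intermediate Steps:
$D = -100$
$J{\left(Q,Y \right)} = -100$
$\frac{1}{J{\left(k,C{\left(9,1 \right)} \right)} + 81821} = \frac{1}{-100 + 81821} = \frac{1}{81721}$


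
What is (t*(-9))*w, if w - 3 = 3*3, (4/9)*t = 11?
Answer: -2673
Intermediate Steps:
t = 99/4 (t = (9/4)*11 = 99/4 ≈ 24.750)
w = 12 (w = 3 + 3*3 = 3 + 9 = 12)
(t*(-9))*w = ((99/4)*(-9))*12 = -891/4*12 = -2673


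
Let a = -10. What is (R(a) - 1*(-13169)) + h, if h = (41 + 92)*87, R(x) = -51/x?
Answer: 247451/10 ≈ 24745.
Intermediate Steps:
h = 11571 (h = 133*87 = 11571)
(R(a) - 1*(-13169)) + h = (-51/(-10) - 1*(-13169)) + 11571 = (-51*(-⅒) + 13169) + 11571 = (51/10 + 13169) + 11571 = 131741/10 + 11571 = 247451/10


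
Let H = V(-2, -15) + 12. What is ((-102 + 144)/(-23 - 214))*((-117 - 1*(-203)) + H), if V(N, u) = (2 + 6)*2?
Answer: -1596/79 ≈ -20.203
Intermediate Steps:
V(N, u) = 16 (V(N, u) = 8*2 = 16)
H = 28 (H = 16 + 12 = 28)
((-102 + 144)/(-23 - 214))*((-117 - 1*(-203)) + H) = ((-102 + 144)/(-23 - 214))*((-117 - 1*(-203)) + 28) = (42/(-237))*((-117 + 203) + 28) = (42*(-1/237))*(86 + 28) = -14/79*114 = -1596/79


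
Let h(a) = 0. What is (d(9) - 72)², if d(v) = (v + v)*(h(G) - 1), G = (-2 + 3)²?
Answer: 8100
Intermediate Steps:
G = 1 (G = 1² = 1)
d(v) = -2*v (d(v) = (v + v)*(0 - 1) = (2*v)*(-1) = -2*v)
(d(9) - 72)² = (-2*9 - 72)² = (-18 - 72)² = (-90)² = 8100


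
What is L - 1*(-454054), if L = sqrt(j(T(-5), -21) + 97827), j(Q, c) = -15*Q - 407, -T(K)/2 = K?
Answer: 454054 + sqrt(97270) ≈ 4.5437e+5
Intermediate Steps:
T(K) = -2*K
j(Q, c) = -407 - 15*Q
L = sqrt(97270) (L = sqrt((-407 - (-30)*(-5)) + 97827) = sqrt((-407 - 15*10) + 97827) = sqrt((-407 - 150) + 97827) = sqrt(-557 + 97827) = sqrt(97270) ≈ 311.88)
L - 1*(-454054) = sqrt(97270) - 1*(-454054) = sqrt(97270) + 454054 = 454054 + sqrt(97270)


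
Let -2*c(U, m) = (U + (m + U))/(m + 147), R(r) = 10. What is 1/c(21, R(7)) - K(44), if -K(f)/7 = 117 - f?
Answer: 13129/26 ≈ 504.96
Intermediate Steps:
c(U, m) = -(m + 2*U)/(2*(147 + m)) (c(U, m) = -(U + (m + U))/(2*(m + 147)) = -(U + (U + m))/(2*(147 + m)) = -(m + 2*U)/(2*(147 + m)))
K(f) = -819 + 7*f (K(f) = -7*(117 - f) = -819 + 7*f)
1/c(21, R(7)) - K(44) = 1/((-1*21 - ½*10)/(147 + 10)) - (-819 + 7*44) = 1/((-21 - 5)/157) - (-819 + 308) = 1/((1/157)*(-26)) - 1*(-511) = 1/(-26/157) + 511 = -157/26 + 511 = 13129/26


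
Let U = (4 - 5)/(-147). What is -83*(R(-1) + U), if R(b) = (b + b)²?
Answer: -48887/147 ≈ -332.56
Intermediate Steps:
U = 1/147 (U = -1*(-1/147) = 1/147 ≈ 0.0068027)
R(b) = 4*b² (R(b) = (2*b)² = 4*b²)
-83*(R(-1) + U) = -83*(4*(-1)² + 1/147) = -83*(4*1 + 1/147) = -83*(4 + 1/147) = -83*589/147 = -48887/147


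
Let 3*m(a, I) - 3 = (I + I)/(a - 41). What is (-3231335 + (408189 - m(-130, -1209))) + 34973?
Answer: -476778560/171 ≈ -2.7882e+6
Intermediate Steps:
m(a, I) = 1 + 2*I/(3*(-41 + a)) (m(a, I) = 1 + ((I + I)/(a - 41))/3 = 1 + ((2*I)/(-41 + a))/3 = 1 + (2*I/(-41 + a))/3 = 1 + 2*I/(3*(-41 + a)))
(-3231335 + (408189 - m(-130, -1209))) + 34973 = (-3231335 + (408189 - (-41 - 130 + (⅔)*(-1209))/(-41 - 130))) + 34973 = (-3231335 + (408189 - (-41 - 130 - 806)/(-171))) + 34973 = (-3231335 + (408189 - (-1)*(-977)/171)) + 34973 = (-3231335 + (408189 - 1*977/171)) + 34973 = (-3231335 + (408189 - 977/171)) + 34973 = (-3231335 + 69799342/171) + 34973 = -482758943/171 + 34973 = -476778560/171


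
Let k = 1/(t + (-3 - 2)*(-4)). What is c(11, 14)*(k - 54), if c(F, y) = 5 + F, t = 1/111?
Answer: -1917168/2221 ≈ -863.20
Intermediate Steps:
t = 1/111 ≈ 0.0090090
k = 111/2221 (k = 1/(1/111 + (-3 - 2)*(-4)) = 1/(1/111 - 5*(-4)) = 1/(1/111 + 20) = 1/(2221/111) = 111/2221 ≈ 0.049977)
c(11, 14)*(k - 54) = (5 + 11)*(111/2221 - 54) = 16*(-119823/2221) = -1917168/2221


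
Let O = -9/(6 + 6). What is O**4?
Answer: 81/256 ≈ 0.31641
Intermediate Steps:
O = -3/4 (O = -9/12 = -1*3/4 = -3/4 ≈ -0.75000)
O**4 = (-3/4)**4 = 81/256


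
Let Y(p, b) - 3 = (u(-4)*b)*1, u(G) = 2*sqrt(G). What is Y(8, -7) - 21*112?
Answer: -2349 - 28*I ≈ -2349.0 - 28.0*I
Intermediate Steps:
Y(p, b) = 3 + 4*I*b (Y(p, b) = 3 + ((2*sqrt(-4))*b)*1 = 3 + ((2*(2*I))*b)*1 = 3 + ((4*I)*b)*1 = 3 + (4*I*b)*1 = 3 + 4*I*b)
Y(8, -7) - 21*112 = (3 + 4*I*(-7)) - 21*112 = (3 - 28*I) - 2352 = -2349 - 28*I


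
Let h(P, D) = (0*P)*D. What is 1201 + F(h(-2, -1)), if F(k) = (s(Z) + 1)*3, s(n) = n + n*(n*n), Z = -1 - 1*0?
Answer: 1198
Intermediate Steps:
Z = -1 (Z = -1 + 0 = -1)
h(P, D) = 0 (h(P, D) = 0*D = 0)
s(n) = n + n**3 (s(n) = n + n*n**2 = n + n**3)
F(k) = -3 (F(k) = ((-1 + (-1)**3) + 1)*3 = ((-1 - 1) + 1)*3 = (-2 + 1)*3 = -1*3 = -3)
1201 + F(h(-2, -1)) = 1201 - 3 = 1198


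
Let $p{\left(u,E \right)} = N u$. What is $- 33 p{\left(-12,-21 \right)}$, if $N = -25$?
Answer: $-9900$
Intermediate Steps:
$p{\left(u,E \right)} = - 25 u$
$- 33 p{\left(-12,-21 \right)} = - 33 \left(\left(-25\right) \left(-12\right)\right) = \left(-33\right) 300 = -9900$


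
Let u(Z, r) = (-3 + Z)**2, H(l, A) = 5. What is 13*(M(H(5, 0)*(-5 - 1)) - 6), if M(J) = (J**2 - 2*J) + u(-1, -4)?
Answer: 12610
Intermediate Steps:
M(J) = 16 + J**2 - 2*J (M(J) = (J**2 - 2*J) + (-3 - 1)**2 = (J**2 - 2*J) + (-4)**2 = (J**2 - 2*J) + 16 = 16 + J**2 - 2*J)
13*(M(H(5, 0)*(-5 - 1)) - 6) = 13*((16 + (5*(-5 - 1))**2 - 10*(-5 - 1)) - 6) = 13*((16 + (5*(-6))**2 - 10*(-6)) - 6) = 13*((16 + (-30)**2 - 2*(-30)) - 6) = 13*((16 + 900 + 60) - 6) = 13*(976 - 6) = 13*970 = 12610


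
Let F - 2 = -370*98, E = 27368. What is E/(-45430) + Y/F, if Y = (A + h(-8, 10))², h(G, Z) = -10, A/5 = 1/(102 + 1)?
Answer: -480687976393/794325216930 ≈ -0.60515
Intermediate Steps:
A = 5/103 (A = 5/(102 + 1) = 5/103 ≈ 0.048544)
F = -36258 (F = 2 - 370*98 = 2 - 36260 = -36258)
Y = 1050625/10609 (Y = (5/103 - 10)² = (-1025/103)² = 1050625/10609 ≈ 99.031)
E/(-45430) + Y/F = 27368/(-45430) + (1050625/10609)/(-36258) = 27368*(-1/45430) + (1050625/10609)*(-1/36258) = -1244/2065 - 1050625/384661122 = -480687976393/794325216930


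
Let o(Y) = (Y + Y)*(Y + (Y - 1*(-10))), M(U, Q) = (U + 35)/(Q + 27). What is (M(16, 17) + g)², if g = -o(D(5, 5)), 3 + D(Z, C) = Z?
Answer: 5822569/1936 ≈ 3007.5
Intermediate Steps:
D(Z, C) = -3 + Z
M(U, Q) = (35 + U)/(27 + Q)
o(Y) = 2*Y*(10 + 2*Y) (o(Y) = (2*Y)*(Y + (Y + 10)) = (2*Y)*(Y + (10 + Y)) = (2*Y)*(10 + 2*Y) = 2*Y*(10 + 2*Y))
g = -56 (g = -4*(-3 + 5)*(5 + (-3 + 5)) = -4*2*(5 + 2) = -4*2*7 = -1*56 = -56)
(M(16, 17) + g)² = ((35 + 16)/(27 + 17) - 56)² = (51/44 - 56)² = (-2413/44)² = 5822569/1936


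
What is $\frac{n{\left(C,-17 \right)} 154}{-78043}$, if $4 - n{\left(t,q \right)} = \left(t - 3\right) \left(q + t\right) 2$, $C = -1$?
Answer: $\frac{3080}{11149} \approx 0.27626$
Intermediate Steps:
$n{\left(t,q \right)} = 4 - 2 \left(-3 + t\right) \left(q + t\right)$ ($n{\left(t,q \right)} = 4 - \left(t - 3\right) \left(q + t\right) 2 = 4 - \left(-3 + t\right) \left(q + t\right) 2 = 4 - 2 \left(-3 + t\right) \left(q + t\right)$)
$\frac{n{\left(C,-17 \right)} 154}{-78043} = \frac{\left(4 - 2 \left(-1\right)^{2} + 6 \left(-17\right) + 6 \left(-1\right) - \left(-34\right) \left(-1\right)\right) 154}{-78043} = \left(4 - 2 - 102 - 6 - 34\right) 154 \left(- \frac{1}{78043}\right) = \left(-140\right) 154 \left(- \frac{1}{78043}\right) = \left(-21560\right) \left(- \frac{1}{78043}\right) = \frac{3080}{11149}$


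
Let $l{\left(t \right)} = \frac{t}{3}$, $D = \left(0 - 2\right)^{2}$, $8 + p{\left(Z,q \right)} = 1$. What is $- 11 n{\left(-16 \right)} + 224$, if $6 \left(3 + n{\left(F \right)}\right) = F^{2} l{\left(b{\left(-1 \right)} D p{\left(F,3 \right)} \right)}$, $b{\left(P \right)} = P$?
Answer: $- \frac{37111}{9} \approx -4123.4$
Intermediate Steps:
$p{\left(Z,q \right)} = -7$ ($p{\left(Z,q \right)} = -8 + 1 = -7$)
$D = 4$ ($D = \left(-2\right)^{2} = 4$)
$l{\left(t \right)} = \frac{t}{3}$ ($l{\left(t \right)} = t \frac{1}{3} = \frac{t}{3}$)
$n{\left(F \right)} = -3 + \frac{14 F^{2}}{9}$ ($n{\left(F \right)} = -3 + \frac{F^{2} \frac{\left(-1\right) 4 \left(-7\right)}{3}}{6} = -3 + \frac{F^{2} \frac{\left(-4\right) \left(-7\right)}{3}}{6} = -3 + \frac{F^{2} \cdot \frac{1}{3} \cdot 28}{6} = -3 + \frac{F^{2} \cdot \frac{28}{3}}{6} = -3 + \frac{\frac{28}{3} F^{2}}{6} = -3 + \frac{14 F^{2}}{9}$)
$- 11 n{\left(-16 \right)} + 224 = - 11 \left(-3 + \frac{14 \left(-16\right)^{2}}{9}\right) + 224 = - 11 \left(-3 + \frac{14}{9} \cdot 256\right) + 224 = - 11 \left(-3 + \frac{3584}{9}\right) + 224 = \left(-11\right) \frac{3557}{9} + 224 = - \frac{39127}{9} + 224 = - \frac{37111}{9}$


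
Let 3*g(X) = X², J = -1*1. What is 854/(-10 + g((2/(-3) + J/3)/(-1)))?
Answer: -2562/29 ≈ -88.345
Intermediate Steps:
J = -1
g(X) = X²/3
854/(-10 + g((2/(-3) + J/3)/(-1))) = 854/(-10 + ((2/(-3) - 1/3)/(-1))²/3) = 854/(-10 + ((2*(-⅓) - 1*⅓)*(-1))²/3) = 854/(-10 + ((-⅔ - ⅓)*(-1))²/3) = 854/(-10 + (-1*(-1))²/3) = 854/(-10 + (⅓)*1²) = 854/(-10 + (⅓)*1) = 854/(-10 + ⅓) = 854/(-29/3) = -3/29*854 = -2562/29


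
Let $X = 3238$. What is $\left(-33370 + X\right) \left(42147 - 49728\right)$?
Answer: $228430692$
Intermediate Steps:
$\left(-33370 + X\right) \left(42147 - 49728\right) = \left(-33370 + 3238\right) \left(42147 - 49728\right) = \left(-30132\right) \left(-7581\right) = 228430692$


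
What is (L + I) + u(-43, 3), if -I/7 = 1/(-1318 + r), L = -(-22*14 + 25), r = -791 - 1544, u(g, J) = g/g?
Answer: 1037459/3653 ≈ 284.00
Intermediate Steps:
u(g, J) = 1
r = -2335
L = 283 (L = -(-308 + 25) = -1*(-283) = 283)
I = 7/3653 (I = -7/(-1318 - 2335) = -7/(-3653) = -7*(-1/3653) = 7/3653 ≈ 0.0019162)
(L + I) + u(-43, 3) = (283 + 7/3653) + 1 = 1033806/3653 + 1 = 1037459/3653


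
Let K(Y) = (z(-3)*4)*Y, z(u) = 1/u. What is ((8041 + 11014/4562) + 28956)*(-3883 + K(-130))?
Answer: -313079781552/2281 ≈ -1.3726e+8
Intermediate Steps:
K(Y) = -4*Y/3 (K(Y) = (4/(-3))*Y = (-1/3*4)*Y = -4*Y/3)
((8041 + 11014/4562) + 28956)*(-3883 + K(-130)) = ((8041 + 11014/4562) + 28956)*(-3883 - 4/3*(-130)) = ((8041 + 11014*(1/4562)) + 28956)*(-3883 + 520/3) = ((8041 + 5507/2281) + 28956)*(-11129/3) = (18347028/2281 + 28956)*(-11129/3) = (84395664/2281)*(-11129/3) = -313079781552/2281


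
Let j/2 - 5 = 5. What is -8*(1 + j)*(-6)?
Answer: 1008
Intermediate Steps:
j = 20 (j = 10 + 2*5 = 10 + 10 = 20)
-8*(1 + j)*(-6) = -8*(1 + 20)*(-6) = -8*21*(-6) = -168*(-6) = 1008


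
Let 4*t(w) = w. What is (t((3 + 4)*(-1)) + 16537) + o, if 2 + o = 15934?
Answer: 129869/4 ≈ 32467.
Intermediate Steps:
o = 15932 (o = -2 + 15934 = 15932)
t(w) = w/4
(t((3 + 4)*(-1)) + 16537) + o = (((3 + 4)*(-1))/4 + 16537) + 15932 = ((7*(-1))/4 + 16537) + 15932 = ((¼)*(-7) + 16537) + 15932 = (-7/4 + 16537) + 15932 = 66141/4 + 15932 = 129869/4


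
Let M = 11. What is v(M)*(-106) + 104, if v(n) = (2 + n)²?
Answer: -17810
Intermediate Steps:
v(M)*(-106) + 104 = (2 + 11)²*(-106) + 104 = 13²*(-106) + 104 = 169*(-106) + 104 = -17914 + 104 = -17810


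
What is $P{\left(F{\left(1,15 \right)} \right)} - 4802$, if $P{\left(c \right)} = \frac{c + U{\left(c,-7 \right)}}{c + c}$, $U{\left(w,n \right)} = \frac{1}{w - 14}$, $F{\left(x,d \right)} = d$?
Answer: $- \frac{72022}{15} \approx -4801.5$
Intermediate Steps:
$U{\left(w,n \right)} = \frac{1}{-14 + w}$
$P{\left(c \right)} = \frac{c + \frac{1}{-14 + c}}{2 c}$ ($P{\left(c \right)} = \frac{c + \frac{1}{-14 + c}}{c + c} = \frac{c + \frac{1}{-14 + c}}{2 c}$)
$P{\left(F{\left(1,15 \right)} \right)} - 4802 = \frac{1 + 15 \left(-14 + 15\right)}{2 \cdot 15 \left(-14 + 15\right)} - 4802 = \frac{1}{2} \cdot \frac{1}{15} \cdot 1^{-1} \left(1 + 15 \cdot 1\right) - 4802 = \frac{1}{2} \cdot \frac{1}{15} \cdot 1 \left(1 + 15\right) - 4802 = \frac{1}{2} \cdot \frac{1}{15} \cdot 1 \cdot 16 - 4802 = \frac{8}{15} - 4802 = - \frac{72022}{15}$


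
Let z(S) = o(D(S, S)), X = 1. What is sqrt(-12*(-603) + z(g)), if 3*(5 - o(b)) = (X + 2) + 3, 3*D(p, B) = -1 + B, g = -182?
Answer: sqrt(7239) ≈ 85.082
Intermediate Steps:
D(p, B) = -1/3 + B/3 (D(p, B) = (-1 + B)/3 = -1/3 + B/3)
o(b) = 3 (o(b) = 5 - ((1 + 2) + 3)/3 = 5 - (3 + 3)/3 = 5 - 1/3*6 = 5 - 2 = 3)
z(S) = 3
sqrt(-12*(-603) + z(g)) = sqrt(-12*(-603) + 3) = sqrt(7236 + 3) = sqrt(7239)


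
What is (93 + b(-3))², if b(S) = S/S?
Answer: 8836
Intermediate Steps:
b(S) = 1
(93 + b(-3))² = (93 + 1)² = 94² = 8836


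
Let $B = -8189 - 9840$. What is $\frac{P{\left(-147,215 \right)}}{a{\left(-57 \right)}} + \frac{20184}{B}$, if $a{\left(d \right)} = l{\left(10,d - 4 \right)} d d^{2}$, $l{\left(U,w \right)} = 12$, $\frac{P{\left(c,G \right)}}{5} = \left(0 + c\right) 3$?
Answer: $- \frac{4979496911}{4451792796} \approx -1.1185$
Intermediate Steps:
$P{\left(c,G \right)} = 15 c$ ($P{\left(c,G \right)} = 5 \left(0 + c\right) 3 = 5 c 3 = 5 \cdot 3 c = 15 c$)
$B = -18029$ ($B = -8189 - 9840 = -18029$)
$a{\left(d \right)} = 12 d^{3}$ ($a{\left(d \right)} = 12 d d^{2} = 12 d^{3}$)
$\frac{P{\left(-147,215 \right)}}{a{\left(-57 \right)}} + \frac{20184}{B} = \frac{15 \left(-147\right)}{12 \left(-57\right)^{3}} + \frac{20184}{-18029} = - \frac{2205}{12 \left(-185193\right)} + 20184 \left(- \frac{1}{18029}\right) = - \frac{2205}{-2222316} - \frac{20184}{18029} = \left(-2205\right) \left(- \frac{1}{2222316}\right) - \frac{20184}{18029} = \frac{245}{246924} - \frac{20184}{18029} = - \frac{4979496911}{4451792796}$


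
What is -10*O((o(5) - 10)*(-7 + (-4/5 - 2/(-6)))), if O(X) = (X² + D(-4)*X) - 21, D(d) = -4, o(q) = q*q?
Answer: -129710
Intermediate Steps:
o(q) = q²
O(X) = -21 + X² - 4*X (O(X) = (X² - 4*X) - 21 = -21 + X² - 4*X)
-10*O((o(5) - 10)*(-7 + (-4/5 - 2/(-6)))) = -10*(-21 + ((5² - 10)*(-7 + (-4/5 - 2/(-6))))² - 4*(5² - 10)*(-7 + (-4/5 - 2/(-6)))) = -10*(-21 + ((25 - 10)*(-7 + (-4*⅕ - 2*(-⅙))))² - 4*(25 - 10)*(-7 + (-4*⅕ - 2*(-⅙)))) = -10*(-21 + (15*(-7 + (-⅘ + ⅓)))² - 60*(-7 + (-⅘ + ⅓))) = -10*(-21 + (15*(-7 - 7/15))² - 60*(-7 - 7/15)) = -10*(-21 + (15*(-112/15))² - 60*(-112)/15) = -10*(-21 + (-112)² - 4*(-112)) = -10*(-21 + 12544 + 448) = -10*12971 = -129710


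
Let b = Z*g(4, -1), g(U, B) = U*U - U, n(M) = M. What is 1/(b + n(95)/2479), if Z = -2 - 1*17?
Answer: -2479/565117 ≈ -0.0043867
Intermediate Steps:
g(U, B) = U² - U
Z = -19 (Z = -2 - 17 = -19)
b = -228 (b = -76*(-1 + 4) = -76*3 = -19*12 = -228)
1/(b + n(95)/2479) = 1/(-228 + 95/2479) = 1/(-565117/2479) = -2479/565117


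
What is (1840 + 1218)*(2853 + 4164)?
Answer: 21457986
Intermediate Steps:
(1840 + 1218)*(2853 + 4164) = 3058*7017 = 21457986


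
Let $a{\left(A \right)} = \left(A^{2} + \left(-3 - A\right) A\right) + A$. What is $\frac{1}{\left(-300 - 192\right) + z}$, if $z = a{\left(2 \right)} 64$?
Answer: $- \frac{1}{748} \approx -0.0013369$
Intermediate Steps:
$a{\left(A \right)} = A + A^{2} + A \left(-3 - A\right)$ ($a{\left(A \right)} = \left(A^{2} + A \left(-3 - A\right)\right) + A = A + A^{2} + A \left(-3 - A\right)$)
$z = -256$ ($z = \left(-2\right) 2 \cdot 64 = \left(-4\right) 64 = -256$)
$\frac{1}{\left(-300 - 192\right) + z} = \frac{1}{\left(-300 - 192\right) - 256} = \frac{1}{-492 - 256} = \frac{1}{-748} = - \frac{1}{748}$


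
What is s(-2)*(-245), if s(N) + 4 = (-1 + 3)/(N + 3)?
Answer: 490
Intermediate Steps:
s(N) = -4 + 2/(3 + N) (s(N) = -4 + (-1 + 3)/(N + 3) = -4 + 2/(3 + N))
s(-2)*(-245) = (2*(-5 - 2*(-2))/(3 - 2))*(-245) = (2*(-5 + 4)/1)*(-245) = (2*1*(-1))*(-245) = -2*(-245) = 490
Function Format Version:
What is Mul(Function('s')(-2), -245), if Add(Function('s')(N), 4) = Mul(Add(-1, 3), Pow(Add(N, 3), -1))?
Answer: 490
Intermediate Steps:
Function('s')(N) = Add(-4, Mul(2, Pow(Add(3, N), -1))) (Function('s')(N) = Add(-4, Mul(Add(-1, 3), Pow(Add(N, 3), -1))) = Add(-4, Mul(2, Pow(Add(3, N), -1))))
Mul(Function('s')(-2), -245) = Mul(Mul(2, Pow(Add(3, -2), -1), Add(-5, Mul(-2, -2))), -245) = Mul(Mul(2, Pow(1, -1), Add(-5, 4)), -245) = Mul(Mul(2, 1, -1), -245) = Mul(-2, -245) = 490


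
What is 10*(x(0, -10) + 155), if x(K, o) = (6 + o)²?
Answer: 1710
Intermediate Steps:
10*(x(0, -10) + 155) = 10*((6 - 10)² + 155) = 10*((-4)² + 155) = 10*(16 + 155) = 10*171 = 1710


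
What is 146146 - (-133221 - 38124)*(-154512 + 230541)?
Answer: 13027335151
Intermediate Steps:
146146 - (-133221 - 38124)*(-154512 + 230541) = 146146 - (-171345)*76029 = 146146 - 1*(-13027189005) = 146146 + 13027189005 = 13027335151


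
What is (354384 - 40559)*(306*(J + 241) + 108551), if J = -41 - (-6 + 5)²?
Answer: 53176077125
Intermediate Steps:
J = -42 (J = -41 - 1*(-1)² = -41 - 1*1 = -41 - 1 = -42)
(354384 - 40559)*(306*(J + 241) + 108551) = (354384 - 40559)*(306*(-42 + 241) + 108551) = 313825*(306*199 + 108551) = 313825*(60894 + 108551) = 313825*169445 = 53176077125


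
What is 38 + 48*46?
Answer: 2246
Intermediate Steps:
38 + 48*46 = 38 + 2208 = 2246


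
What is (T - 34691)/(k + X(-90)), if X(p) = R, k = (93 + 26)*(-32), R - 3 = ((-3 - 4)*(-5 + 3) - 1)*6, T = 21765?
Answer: 12926/3727 ≈ 3.4682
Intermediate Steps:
R = 81 (R = 3 + ((-3 - 4)*(-5 + 3) - 1)*6 = 3 + (-7*(-2) - 1)*6 = 3 + (14 - 1)*6 = 3 + 13*6 = 3 + 78 = 81)
k = -3808 (k = 119*(-32) = -3808)
X(p) = 81
(T - 34691)/(k + X(-90)) = (21765 - 34691)/(-3808 + 81) = -12926/(-3727) = -12926*(-1/3727) = 12926/3727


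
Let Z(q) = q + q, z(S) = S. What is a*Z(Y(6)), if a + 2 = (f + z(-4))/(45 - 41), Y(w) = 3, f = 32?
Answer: 30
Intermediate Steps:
Z(q) = 2*q
a = 5 (a = -2 + (32 - 4)/(45 - 41) = -2 + 28/4 = -2 + 28*(¼) = -2 + 7 = 5)
a*Z(Y(6)) = 5*(2*3) = 5*6 = 30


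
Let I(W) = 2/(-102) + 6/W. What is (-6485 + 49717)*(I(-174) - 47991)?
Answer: -3068554141408/1479 ≈ -2.0747e+9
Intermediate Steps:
I(W) = -1/51 + 6/W (I(W) = 2*(-1/102) + 6/W = -1/51 + 6/W)
(-6485 + 49717)*(I(-174) - 47991) = (-6485 + 49717)*((1/51)*(306 - 1*(-174))/(-174) - 47991) = 43232*((1/51)*(-1/174)*(306 + 174) - 47991) = 43232*((1/51)*(-1/174)*480 - 47991) = 43232*(-80/1479 - 47991) = 43232*(-70978769/1479) = -3068554141408/1479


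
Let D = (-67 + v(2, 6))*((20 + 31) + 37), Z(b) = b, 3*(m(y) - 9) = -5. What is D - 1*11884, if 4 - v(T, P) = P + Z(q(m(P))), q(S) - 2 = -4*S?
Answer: -46652/3 ≈ -15551.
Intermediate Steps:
m(y) = 22/3 (m(y) = 9 + (⅓)*(-5) = 9 - 5/3 = 22/3)
q(S) = 2 - 4*S
v(T, P) = 94/3 - P (v(T, P) = 4 - (P + (2 - 4*22/3)) = 4 - (P + (2 - 88/3)) = 4 - (P - 82/3) = 4 - (-82/3 + P) = 4 + (82/3 - P) = 94/3 - P)
D = -11000/3 (D = (-67 + (94/3 - 1*6))*((20 + 31) + 37) = (-67 + (94/3 - 6))*(51 + 37) = (-67 + 76/3)*88 = -125/3*88 = -11000/3 ≈ -3666.7)
D - 1*11884 = -11000/3 - 1*11884 = -11000/3 - 11884 = -46652/3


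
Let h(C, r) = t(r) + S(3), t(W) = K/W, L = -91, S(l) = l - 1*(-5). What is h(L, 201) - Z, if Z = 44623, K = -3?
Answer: -2989206/67 ≈ -44615.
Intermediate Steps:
S(l) = 5 + l (S(l) = l + 5 = 5 + l)
t(W) = -3/W
h(C, r) = 8 - 3/r (h(C, r) = -3/r + (5 + 3) = -3/r + 8 = 8 - 3/r)
h(L, 201) - Z = (8 - 3/201) - 1*44623 = (8 - 3*1/201) - 44623 = (8 - 1/67) - 44623 = 535/67 - 44623 = -2989206/67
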